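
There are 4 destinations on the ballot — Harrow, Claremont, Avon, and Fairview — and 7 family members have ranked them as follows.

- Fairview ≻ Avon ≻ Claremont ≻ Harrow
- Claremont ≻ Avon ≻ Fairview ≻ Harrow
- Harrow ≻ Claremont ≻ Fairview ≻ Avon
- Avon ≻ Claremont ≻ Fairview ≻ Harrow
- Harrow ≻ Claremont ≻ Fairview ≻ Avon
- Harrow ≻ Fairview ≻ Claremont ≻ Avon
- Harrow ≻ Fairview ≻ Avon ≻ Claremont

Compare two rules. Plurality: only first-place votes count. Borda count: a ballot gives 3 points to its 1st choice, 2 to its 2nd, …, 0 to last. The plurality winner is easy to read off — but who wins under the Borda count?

Plurality first-place counts: Harrow 4, Claremont 1, Avon 1, Fairview 1 → Harrow.
Borda totals: Harrow 12, Claremont 11, Avon 8, Fairview 11 → Harrow.

Harrow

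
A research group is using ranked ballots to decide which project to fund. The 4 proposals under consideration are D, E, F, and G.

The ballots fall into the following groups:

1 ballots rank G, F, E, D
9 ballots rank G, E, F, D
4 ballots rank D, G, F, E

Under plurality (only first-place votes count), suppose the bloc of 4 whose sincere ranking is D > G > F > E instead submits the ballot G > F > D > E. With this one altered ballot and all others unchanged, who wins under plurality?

G

First-place totals with the altered ballot: D 0, E 0, F 0, G 14.
The winner is unchanged: still G.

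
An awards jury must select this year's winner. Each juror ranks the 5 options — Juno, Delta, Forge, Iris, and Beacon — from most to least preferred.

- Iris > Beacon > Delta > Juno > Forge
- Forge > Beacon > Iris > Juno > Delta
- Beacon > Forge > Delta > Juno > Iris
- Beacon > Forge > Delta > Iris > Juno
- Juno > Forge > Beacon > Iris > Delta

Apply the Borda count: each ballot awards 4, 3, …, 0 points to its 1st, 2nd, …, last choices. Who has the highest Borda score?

Beacon

Borda scores:
  Juno: 1 + 1 + 1 + 0 + 4 = 7
  Delta: 2 + 0 + 2 + 2 + 0 = 6
  Forge: 0 + 4 + 3 + 3 + 3 = 13
  Iris: 4 + 2 + 0 + 1 + 1 = 8
  Beacon: 3 + 3 + 4 + 4 + 2 = 16
Beacon has the highest total.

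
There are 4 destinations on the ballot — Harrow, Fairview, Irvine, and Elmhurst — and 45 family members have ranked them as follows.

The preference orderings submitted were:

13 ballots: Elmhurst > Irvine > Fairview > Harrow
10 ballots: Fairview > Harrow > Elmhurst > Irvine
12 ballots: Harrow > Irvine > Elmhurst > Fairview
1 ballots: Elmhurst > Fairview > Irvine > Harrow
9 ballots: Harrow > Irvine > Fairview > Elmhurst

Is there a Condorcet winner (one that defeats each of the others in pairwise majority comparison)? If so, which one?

Head-to-head results (45 voters total):
Harrow vs Fairview: Fairview wins 24–21.
Harrow vs Irvine: Harrow wins 31–14.
Harrow vs Elmhurst: Harrow wins 31–14.
Fairview vs Irvine: Irvine wins 34–11.
Fairview vs Elmhurst: Elmhurst wins 26–19.
Irvine vs Elmhurst: Elmhurst wins 24–21.
No candidate beats all others: Harrow beats Irvine beats Fairview beats Harrow, a majority cycle.

No Condorcet winner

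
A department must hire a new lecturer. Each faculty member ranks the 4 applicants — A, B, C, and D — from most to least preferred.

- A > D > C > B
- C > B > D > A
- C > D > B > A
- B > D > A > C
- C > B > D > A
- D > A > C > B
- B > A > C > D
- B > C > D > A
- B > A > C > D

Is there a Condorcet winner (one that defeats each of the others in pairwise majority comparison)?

No

Head-to-head results (9 voters total):
A vs B: B wins 7–2.
A vs C: A wins 5–4.
A vs D: D wins 6–3.
B vs C: C wins 5–4.
B vs D: B wins 6–3.
C vs D: C wins 6–3.
No candidate beats all others: A beats C beats B beats A, a majority cycle.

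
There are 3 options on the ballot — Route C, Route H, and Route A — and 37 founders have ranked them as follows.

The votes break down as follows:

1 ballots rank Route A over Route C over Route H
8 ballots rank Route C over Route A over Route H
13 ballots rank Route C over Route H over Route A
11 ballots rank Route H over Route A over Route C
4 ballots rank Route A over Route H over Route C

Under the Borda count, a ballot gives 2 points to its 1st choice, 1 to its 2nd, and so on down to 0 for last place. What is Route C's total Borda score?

43

Borda scores:
  Route C: 1 + 8·2 + 13·2 + 11·0 + 4·0 = 43
  Route H: 0 + 8·0 + 13·1 + 11·2 + 4·1 = 39
  Route A: 2 + 8·1 + 13·0 + 11·1 + 4·2 = 29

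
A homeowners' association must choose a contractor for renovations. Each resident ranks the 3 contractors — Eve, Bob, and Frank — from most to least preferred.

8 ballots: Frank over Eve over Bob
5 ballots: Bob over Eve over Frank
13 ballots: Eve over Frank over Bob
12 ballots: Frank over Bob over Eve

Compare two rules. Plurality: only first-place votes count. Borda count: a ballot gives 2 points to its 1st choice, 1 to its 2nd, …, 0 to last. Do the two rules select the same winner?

Yes

Plurality first-place counts: Eve 13, Bob 5, Frank 20 → Frank.
Borda totals: Eve 39, Bob 22, Frank 53 → Frank.
The two rules agree on Frank.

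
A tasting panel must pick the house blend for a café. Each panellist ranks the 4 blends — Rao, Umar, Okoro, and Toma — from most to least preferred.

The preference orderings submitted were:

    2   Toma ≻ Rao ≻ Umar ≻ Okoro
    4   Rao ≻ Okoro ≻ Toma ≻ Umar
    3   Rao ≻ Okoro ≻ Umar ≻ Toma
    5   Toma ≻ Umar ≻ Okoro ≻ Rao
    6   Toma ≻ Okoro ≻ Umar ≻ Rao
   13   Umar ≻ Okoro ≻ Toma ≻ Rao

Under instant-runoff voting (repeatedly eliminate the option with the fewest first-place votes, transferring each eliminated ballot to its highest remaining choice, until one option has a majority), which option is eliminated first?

Round 1: Umar 13, Toma 13, Rao 7, Okoro 0. Okoro has the fewest and is eliminated.
Round 2: Umar 13, Toma 13, Rao 7. Rao has the fewest and is eliminated.
Round 3: Toma 17, Umar 16. Toma has a majority.

Okoro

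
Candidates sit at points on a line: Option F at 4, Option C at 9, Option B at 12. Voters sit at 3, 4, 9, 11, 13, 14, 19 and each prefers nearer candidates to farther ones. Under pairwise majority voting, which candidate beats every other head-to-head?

With single-peaked preferences on a line, the Condorcet winner is the candidate closest to the median voter.
The median voter (position 11) is closest to Option B at 12.
Check: Option B vs Option C — voters closer to Option B: 4 of 7.

Option B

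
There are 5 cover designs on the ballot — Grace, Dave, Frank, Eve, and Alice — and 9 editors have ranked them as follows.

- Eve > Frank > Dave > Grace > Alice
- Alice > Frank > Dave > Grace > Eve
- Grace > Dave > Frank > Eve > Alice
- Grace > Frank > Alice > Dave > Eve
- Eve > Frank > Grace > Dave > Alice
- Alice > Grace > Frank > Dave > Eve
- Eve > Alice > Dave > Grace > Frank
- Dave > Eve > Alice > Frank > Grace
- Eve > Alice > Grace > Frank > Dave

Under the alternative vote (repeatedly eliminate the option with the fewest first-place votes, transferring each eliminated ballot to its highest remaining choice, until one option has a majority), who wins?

Round 1: Eve 4, Grace 2, Alice 2, Dave 1, Frank 0. Frank has the fewest and is eliminated.
Round 2: Eve 4, Grace 2, Alice 2, Dave 1. Dave has the fewest and is eliminated.
Round 3: Eve 5, Grace 2, Alice 2. Eve has a majority.

Eve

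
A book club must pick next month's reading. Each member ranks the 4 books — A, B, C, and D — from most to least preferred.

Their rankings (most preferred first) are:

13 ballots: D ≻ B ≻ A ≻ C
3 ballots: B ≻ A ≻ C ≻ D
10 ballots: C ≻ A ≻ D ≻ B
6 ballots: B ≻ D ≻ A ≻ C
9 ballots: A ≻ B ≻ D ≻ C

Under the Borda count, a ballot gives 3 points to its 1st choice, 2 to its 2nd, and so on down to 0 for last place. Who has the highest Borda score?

Borda scores:
  A: 13·1 + 3·2 + 10·2 + 6·1 + 9·3 = 72
  B: 13·2 + 3·3 + 10·0 + 6·3 + 9·2 = 71
  C: 13·0 + 3·1 + 10·3 + 6·0 + 9·0 = 33
  D: 13·3 + 3·0 + 10·1 + 6·2 + 9·1 = 70
A has the highest total.

A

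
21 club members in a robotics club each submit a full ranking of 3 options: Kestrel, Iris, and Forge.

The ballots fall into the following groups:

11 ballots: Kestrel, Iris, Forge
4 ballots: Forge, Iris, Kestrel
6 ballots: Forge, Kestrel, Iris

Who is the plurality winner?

Kestrel

First-place vote totals:
  Kestrel: 11
  Iris: 0
  Forge: 10
Kestrel has the most first-place votes.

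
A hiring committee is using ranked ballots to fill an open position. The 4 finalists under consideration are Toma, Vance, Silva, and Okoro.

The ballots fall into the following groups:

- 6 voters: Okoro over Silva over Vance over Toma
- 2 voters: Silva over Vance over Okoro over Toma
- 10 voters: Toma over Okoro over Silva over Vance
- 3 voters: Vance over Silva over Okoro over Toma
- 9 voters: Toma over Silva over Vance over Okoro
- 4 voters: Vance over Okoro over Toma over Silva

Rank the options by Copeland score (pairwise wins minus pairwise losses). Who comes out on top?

Pairwise results:
  Toma vs Vance: Toma wins 19–15.
  Toma vs Silva: Toma wins 23–11.
  Toma vs Okoro: Toma wins 19–15.
  Vance vs Silva: Silva wins 27–7.
  Vance vs Okoro: Vance wins 18–16.
  Silva vs Okoro: Okoro wins 20–14.
Copeland scores (wins − losses):
  Toma: 3 − 0 = 3
  Vance: 1 − 2 = -1
  Silva: 1 − 2 = -1
  Okoro: 1 − 2 = -1
Toma has the best Copeland score.

Toma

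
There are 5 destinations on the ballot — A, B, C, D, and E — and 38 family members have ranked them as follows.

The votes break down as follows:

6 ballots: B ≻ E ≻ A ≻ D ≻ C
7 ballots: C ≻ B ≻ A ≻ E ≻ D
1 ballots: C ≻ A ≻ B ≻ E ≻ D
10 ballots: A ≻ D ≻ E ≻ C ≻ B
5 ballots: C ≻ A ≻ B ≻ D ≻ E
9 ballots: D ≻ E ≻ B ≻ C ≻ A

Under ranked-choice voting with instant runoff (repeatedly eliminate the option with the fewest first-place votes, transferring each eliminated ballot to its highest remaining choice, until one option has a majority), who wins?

C

Round 1: C 13, A 10, D 9, B 6, E 0. E has the fewest and is eliminated.
Round 2: C 13, A 10, D 9, B 6. B has the fewest and is eliminated.
Round 3: A 16, C 13, D 9. D has the fewest and is eliminated.
Round 4: C 22, A 16. C has a majority.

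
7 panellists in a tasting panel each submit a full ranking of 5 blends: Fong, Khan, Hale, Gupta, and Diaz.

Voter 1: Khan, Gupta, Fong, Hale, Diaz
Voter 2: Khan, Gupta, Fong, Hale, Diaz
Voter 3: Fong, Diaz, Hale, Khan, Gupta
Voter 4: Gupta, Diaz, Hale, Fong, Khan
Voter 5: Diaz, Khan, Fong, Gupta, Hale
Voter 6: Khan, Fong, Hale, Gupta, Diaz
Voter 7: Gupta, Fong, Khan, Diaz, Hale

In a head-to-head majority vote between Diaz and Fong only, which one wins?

Ballots ranking Diaz above Fong: 2.
Ballots ranking Fong above Diaz: 5.
Fong wins the head-to-head, 5–2.

Fong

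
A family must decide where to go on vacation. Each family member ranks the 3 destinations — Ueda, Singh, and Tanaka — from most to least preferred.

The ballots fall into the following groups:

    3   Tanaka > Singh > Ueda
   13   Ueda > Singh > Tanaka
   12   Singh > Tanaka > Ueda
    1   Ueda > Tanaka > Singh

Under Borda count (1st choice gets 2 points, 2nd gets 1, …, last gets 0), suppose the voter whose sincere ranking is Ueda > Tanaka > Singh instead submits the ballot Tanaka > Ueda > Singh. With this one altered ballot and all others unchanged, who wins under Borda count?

Singh

Borda totals with the altered ballot: Ueda 27, Singh 40, Tanaka 20.
The winner is unchanged: still Singh.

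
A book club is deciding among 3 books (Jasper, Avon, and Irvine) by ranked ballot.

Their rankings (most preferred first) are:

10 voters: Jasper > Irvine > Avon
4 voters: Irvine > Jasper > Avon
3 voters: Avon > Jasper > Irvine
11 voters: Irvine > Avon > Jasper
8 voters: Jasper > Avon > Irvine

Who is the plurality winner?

Jasper

First-place vote totals:
  Jasper: 18
  Avon: 3
  Irvine: 15
Jasper has the most first-place votes.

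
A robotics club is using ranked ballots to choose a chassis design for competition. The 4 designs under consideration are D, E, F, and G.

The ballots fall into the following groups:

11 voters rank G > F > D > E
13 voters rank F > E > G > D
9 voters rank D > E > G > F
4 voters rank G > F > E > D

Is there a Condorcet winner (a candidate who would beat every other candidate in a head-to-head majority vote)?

Head-to-head results (37 voters total):
D vs E: D wins 20–17.
D vs F: F wins 28–9.
D vs G: G wins 28–9.
E vs F: F wins 28–9.
E vs G: E wins 22–15.
F vs G: G wins 24–13.
No candidate beats all others: D beats E beats G beats D, a majority cycle.

No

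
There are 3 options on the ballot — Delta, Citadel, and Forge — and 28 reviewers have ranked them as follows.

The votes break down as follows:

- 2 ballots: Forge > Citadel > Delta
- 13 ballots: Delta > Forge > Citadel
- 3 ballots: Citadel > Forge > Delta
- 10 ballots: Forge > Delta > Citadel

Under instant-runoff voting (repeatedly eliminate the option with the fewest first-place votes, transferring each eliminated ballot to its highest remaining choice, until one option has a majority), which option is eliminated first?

Citadel

Round 1: Delta 13, Forge 12, Citadel 3. Citadel has the fewest and is eliminated.
Round 2: Forge 15, Delta 13. Forge has a majority.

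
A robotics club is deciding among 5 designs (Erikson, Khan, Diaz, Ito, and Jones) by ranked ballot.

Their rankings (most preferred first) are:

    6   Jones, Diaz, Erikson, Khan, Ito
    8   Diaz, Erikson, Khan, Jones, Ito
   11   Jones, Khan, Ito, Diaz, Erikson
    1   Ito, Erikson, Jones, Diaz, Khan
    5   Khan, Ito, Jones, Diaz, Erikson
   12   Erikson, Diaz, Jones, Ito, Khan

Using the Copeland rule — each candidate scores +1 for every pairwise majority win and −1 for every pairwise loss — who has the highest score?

Pairwise results:
  Erikson vs Khan: Erikson wins 27–16.
  Erikson vs Diaz: Diaz wins 30–13.
  Erikson vs Ito: Erikson wins 26–17.
  Erikson vs Jones: Jones wins 22–21.
  Khan vs Diaz: Diaz wins 27–16.
  Khan vs Ito: Khan wins 30–13.
  Khan vs Jones: Jones wins 30–13.
  Diaz vs Ito: Diaz wins 26–17.
  Diaz vs Jones: Jones wins 23–20.
  Ito vs Jones: Jones wins 37–6.
Copeland scores (wins − losses):
  Erikson: 2 − 2 = 0
  Khan: 1 − 3 = -2
  Diaz: 3 − 1 = 2
  Ito: 0 − 4 = -4
  Jones: 4 − 0 = 4
Jones has the best Copeland score.

Jones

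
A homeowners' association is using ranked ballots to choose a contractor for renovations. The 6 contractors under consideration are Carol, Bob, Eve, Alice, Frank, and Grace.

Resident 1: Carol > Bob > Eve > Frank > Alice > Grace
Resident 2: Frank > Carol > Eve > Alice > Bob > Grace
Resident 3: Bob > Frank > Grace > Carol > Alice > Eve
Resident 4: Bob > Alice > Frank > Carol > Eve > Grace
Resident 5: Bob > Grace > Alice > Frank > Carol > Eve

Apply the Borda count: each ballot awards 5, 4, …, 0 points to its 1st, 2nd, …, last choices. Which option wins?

Bob

Borda scores:
  Carol: 5 + 4 + 2 + 2 + 1 = 14
  Bob: 4 + 1 + 5 + 5 + 5 = 20
  Eve: 3 + 3 + 0 + 1 + 0 = 7
  Alice: 1 + 2 + 1 + 4 + 3 = 11
  Frank: 2 + 5 + 4 + 3 + 2 = 16
  Grace: 0 + 0 + 3 + 0 + 4 = 7
Bob has the highest total.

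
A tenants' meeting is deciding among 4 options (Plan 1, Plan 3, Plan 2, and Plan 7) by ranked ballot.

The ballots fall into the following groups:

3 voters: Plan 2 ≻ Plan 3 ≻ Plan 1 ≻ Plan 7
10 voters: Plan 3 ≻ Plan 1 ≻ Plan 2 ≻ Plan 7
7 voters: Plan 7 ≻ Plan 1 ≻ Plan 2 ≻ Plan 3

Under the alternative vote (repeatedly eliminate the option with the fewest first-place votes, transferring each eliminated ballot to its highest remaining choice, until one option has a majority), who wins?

Plan 3

Round 1: Plan 3 10, Plan 7 7, Plan 2 3, Plan 1 0. Plan 1 has the fewest and is eliminated.
Round 2: Plan 3 10, Plan 7 7, Plan 2 3. Plan 2 has the fewest and is eliminated.
Round 3: Plan 3 13, Plan 7 7. Plan 3 has a majority.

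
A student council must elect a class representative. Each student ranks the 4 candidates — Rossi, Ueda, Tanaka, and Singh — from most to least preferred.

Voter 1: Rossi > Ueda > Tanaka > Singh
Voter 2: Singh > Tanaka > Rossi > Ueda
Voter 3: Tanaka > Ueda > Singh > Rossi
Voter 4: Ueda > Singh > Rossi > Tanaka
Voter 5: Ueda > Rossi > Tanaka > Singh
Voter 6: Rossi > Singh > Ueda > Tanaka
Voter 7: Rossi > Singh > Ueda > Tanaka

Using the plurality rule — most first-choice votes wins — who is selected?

First-place vote totals:
  Rossi: 3
  Ueda: 2
  Tanaka: 1
  Singh: 1
Rossi has the most first-place votes.

Rossi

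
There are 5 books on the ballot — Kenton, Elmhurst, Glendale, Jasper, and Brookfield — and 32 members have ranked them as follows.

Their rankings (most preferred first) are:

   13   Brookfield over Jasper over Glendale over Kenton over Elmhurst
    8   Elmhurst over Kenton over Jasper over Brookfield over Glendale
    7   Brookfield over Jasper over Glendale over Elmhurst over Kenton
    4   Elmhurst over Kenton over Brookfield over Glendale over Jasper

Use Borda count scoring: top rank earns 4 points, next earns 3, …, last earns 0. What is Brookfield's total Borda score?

Borda scores:
  Kenton: 13·1 + 8·3 + 7·0 + 4·3 = 49
  Elmhurst: 13·0 + 8·4 + 7·1 + 4·4 = 55
  Glendale: 13·2 + 8·0 + 7·2 + 4·1 = 44
  Jasper: 13·3 + 8·2 + 7·3 + 4·0 = 76
  Brookfield: 13·4 + 8·1 + 7·4 + 4·2 = 96

96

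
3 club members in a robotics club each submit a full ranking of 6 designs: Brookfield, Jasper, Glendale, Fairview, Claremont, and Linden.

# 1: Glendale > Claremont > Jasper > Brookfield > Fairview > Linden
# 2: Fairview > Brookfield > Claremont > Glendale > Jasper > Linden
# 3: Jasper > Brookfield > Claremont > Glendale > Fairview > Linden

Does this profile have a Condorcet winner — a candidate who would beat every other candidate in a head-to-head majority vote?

No

Head-to-head results (3 voters total):
Brookfield vs Jasper: Jasper wins 2–1.
Brookfield vs Glendale: Brookfield wins 2–1.
Brookfield vs Fairview: Brookfield wins 2–1.
Brookfield vs Claremont: Brookfield wins 2–1.
Brookfield vs Linden: Brookfield wins 3–0.
Jasper vs Glendale: Glendale wins 2–1.
Jasper vs Fairview: Jasper wins 2–1.
Jasper vs Claremont: Claremont wins 2–1.
Jasper vs Linden: Jasper wins 3–0.
Glendale vs Fairview: Glendale wins 2–1.
Glendale vs Claremont: Claremont wins 2–1.
Glendale vs Linden: Glendale wins 3–0.
Fairview vs Claremont: Claremont wins 2–1.
Fairview vs Linden: Fairview wins 3–0.
Claremont vs Linden: Claremont wins 3–0.
No candidate beats all others: Brookfield beats Glendale beats Jasper beats Brookfield, a majority cycle.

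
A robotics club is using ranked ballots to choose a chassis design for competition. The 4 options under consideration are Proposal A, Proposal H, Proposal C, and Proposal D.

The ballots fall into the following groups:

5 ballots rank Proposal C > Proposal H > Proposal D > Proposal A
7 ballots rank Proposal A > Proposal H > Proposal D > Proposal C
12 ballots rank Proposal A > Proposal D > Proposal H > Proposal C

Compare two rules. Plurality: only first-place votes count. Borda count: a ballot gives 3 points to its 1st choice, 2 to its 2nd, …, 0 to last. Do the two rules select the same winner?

Yes

Plurality first-place counts: Proposal A 19, Proposal H 0, Proposal C 5, Proposal D 0 → Proposal A.
Borda totals: Proposal A 57, Proposal H 36, Proposal C 15, Proposal D 36 → Proposal A.
The two rules agree on Proposal A.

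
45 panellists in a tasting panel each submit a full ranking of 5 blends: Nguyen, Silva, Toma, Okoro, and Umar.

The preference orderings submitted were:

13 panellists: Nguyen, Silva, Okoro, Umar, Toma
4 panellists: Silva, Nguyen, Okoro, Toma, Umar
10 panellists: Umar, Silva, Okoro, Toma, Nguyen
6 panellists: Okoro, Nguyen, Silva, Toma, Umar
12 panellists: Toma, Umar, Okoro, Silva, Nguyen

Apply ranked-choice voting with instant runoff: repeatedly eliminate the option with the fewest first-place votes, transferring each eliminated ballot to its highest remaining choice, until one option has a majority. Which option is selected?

Nguyen

Round 1: Nguyen 13, Toma 12, Umar 10, Okoro 6, Silva 4. Silva has the fewest and is eliminated.
Round 2: Nguyen 17, Toma 12, Umar 10, Okoro 6. Okoro has the fewest and is eliminated.
Round 3: Nguyen 23, Toma 12, Umar 10. Nguyen has a majority.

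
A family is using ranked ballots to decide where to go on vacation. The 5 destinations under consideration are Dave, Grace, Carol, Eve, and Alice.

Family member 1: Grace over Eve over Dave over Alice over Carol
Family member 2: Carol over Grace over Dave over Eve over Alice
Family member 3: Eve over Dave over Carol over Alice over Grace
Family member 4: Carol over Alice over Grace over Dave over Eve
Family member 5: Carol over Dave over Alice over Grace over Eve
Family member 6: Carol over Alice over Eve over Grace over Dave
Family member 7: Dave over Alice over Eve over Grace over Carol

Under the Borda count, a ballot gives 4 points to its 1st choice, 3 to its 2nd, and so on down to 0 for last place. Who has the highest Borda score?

Borda scores:
  Dave: 2 + 2 + 3 + 1 + 3 + 0 + 4 = 15
  Grace: 4 + 3 + 0 + 2 + 1 + 1 + 1 = 12
  Carol: 0 + 4 + 2 + 4 + 4 + 4 + 0 = 18
  Eve: 3 + 1 + 4 + 0 + 0 + 2 + 2 = 12
  Alice: 1 + 0 + 1 + 3 + 2 + 3 + 3 = 13
Carol has the highest total.

Carol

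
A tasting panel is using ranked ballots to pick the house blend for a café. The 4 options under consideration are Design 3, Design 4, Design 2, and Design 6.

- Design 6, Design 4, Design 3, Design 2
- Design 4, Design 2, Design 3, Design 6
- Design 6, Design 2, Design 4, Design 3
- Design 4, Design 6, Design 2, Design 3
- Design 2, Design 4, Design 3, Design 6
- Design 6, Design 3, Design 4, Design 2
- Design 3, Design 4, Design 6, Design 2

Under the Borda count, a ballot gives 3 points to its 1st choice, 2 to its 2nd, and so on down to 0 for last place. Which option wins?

Borda scores:
  Design 3: 1 + 1 + 0 + 0 + 1 + 2 + 3 = 8
  Design 4: 2 + 3 + 1 + 3 + 2 + 1 + 2 = 14
  Design 2: 0 + 2 + 2 + 1 + 3 + 0 + 0 = 8
  Design 6: 3 + 0 + 3 + 2 + 0 + 3 + 1 = 12
Design 4 has the highest total.

Design 4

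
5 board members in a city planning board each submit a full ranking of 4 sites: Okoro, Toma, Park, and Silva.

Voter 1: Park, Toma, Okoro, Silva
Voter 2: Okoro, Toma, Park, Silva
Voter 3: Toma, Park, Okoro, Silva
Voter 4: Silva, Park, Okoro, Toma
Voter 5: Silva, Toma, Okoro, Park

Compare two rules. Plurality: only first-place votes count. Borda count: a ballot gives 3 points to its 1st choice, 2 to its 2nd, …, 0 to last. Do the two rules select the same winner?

No

Plurality first-place counts: Okoro 1, Toma 1, Park 1, Silva 2 → Silva.
Borda totals: Okoro 7, Toma 9, Park 8, Silva 6 → Toma.
The two rules disagree: plurality picks Silva, Borda picks Toma.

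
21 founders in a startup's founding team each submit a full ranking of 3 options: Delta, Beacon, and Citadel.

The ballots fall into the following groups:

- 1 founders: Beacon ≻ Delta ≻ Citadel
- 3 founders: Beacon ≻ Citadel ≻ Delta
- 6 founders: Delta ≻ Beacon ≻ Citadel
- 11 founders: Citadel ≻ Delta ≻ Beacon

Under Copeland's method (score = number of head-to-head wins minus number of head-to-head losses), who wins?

Pairwise results:
  Delta vs Beacon: Delta wins 17–4.
  Delta vs Citadel: Citadel wins 14–7.
  Beacon vs Citadel: Citadel wins 11–10.
Copeland scores (wins − losses):
  Delta: 1 − 1 = 0
  Beacon: 0 − 2 = -2
  Citadel: 2 − 0 = 2
Citadel has the best Copeland score.

Citadel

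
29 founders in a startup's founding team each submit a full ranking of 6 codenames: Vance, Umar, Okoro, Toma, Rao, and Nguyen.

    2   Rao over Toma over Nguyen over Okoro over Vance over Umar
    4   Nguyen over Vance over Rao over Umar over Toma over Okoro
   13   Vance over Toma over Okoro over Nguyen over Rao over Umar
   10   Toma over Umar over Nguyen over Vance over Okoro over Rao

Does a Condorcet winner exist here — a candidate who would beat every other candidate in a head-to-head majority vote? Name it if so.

There is no Condorcet winner

Head-to-head results (29 voters total):
Vance vs Umar: Vance wins 19–10.
Vance vs Okoro: Vance wins 27–2.
Vance vs Toma: Vance wins 17–12.
Vance vs Rao: Vance wins 27–2.
Vance vs Nguyen: Nguyen wins 16–13.
Umar vs Okoro: Okoro wins 15–14.
Umar vs Toma: Toma wins 25–4.
Umar vs Rao: Rao wins 19–10.
Umar vs Nguyen: Nguyen wins 19–10.
Okoro vs Toma: Toma wins 29–0.
Okoro vs Rao: Okoro wins 23–6.
Okoro vs Nguyen: Nguyen wins 16–13.
Toma vs Rao: Toma wins 23–6.
Toma vs Nguyen: Toma wins 25–4.
Rao vs Nguyen: Nguyen wins 27–2.
No candidate beats all others: Vance beats Toma beats Nguyen beats Vance, a majority cycle.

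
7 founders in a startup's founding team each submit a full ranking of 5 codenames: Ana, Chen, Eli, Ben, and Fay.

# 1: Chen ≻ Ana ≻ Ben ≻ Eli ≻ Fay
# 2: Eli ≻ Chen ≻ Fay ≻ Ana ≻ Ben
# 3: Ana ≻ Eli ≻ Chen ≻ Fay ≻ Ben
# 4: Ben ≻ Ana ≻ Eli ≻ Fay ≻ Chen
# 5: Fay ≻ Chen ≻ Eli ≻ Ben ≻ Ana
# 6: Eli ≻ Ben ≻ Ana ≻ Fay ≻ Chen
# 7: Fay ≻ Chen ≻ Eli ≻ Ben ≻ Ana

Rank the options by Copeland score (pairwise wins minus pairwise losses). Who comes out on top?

Pairwise results:
  Ana vs Chen: Chen wins 4–3.
  Ana vs Eli: Eli wins 4–3.
  Ana vs Ben: Ben wins 4–3.
  Ana vs Fay: Ana wins 4–3.
  Chen vs Eli: Eli wins 4–3.
  Chen vs Ben: Chen wins 5–2.
  Chen vs Fay: Fay wins 4–3.
  Eli vs Ben: Eli wins 5–2.
  Eli vs Fay: Eli wins 5–2.
  Ben vs Fay: Fay wins 4–3.
Copeland scores (wins − losses):
  Ana: 1 − 3 = -2
  Chen: 2 − 2 = 0
  Eli: 4 − 0 = 4
  Ben: 1 − 3 = -2
  Fay: 2 − 2 = 0
Eli has the best Copeland score.

Eli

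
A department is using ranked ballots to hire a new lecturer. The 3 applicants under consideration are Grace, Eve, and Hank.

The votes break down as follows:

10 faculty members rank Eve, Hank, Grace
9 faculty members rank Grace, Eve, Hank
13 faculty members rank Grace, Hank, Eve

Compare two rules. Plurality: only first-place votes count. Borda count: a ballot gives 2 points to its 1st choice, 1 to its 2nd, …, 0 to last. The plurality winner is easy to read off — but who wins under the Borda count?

Grace

Plurality first-place counts: Grace 22, Eve 10, Hank 0 → Grace.
Borda totals: Grace 44, Eve 29, Hank 23 → Grace.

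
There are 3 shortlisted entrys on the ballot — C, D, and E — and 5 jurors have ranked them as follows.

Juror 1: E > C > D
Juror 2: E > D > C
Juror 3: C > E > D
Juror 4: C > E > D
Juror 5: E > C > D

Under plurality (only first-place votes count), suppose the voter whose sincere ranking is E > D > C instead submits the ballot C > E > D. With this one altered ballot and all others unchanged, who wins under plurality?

First-place totals with the altered ballot: C 3, D 0, E 2.
The switch changes the winner from E to C.

C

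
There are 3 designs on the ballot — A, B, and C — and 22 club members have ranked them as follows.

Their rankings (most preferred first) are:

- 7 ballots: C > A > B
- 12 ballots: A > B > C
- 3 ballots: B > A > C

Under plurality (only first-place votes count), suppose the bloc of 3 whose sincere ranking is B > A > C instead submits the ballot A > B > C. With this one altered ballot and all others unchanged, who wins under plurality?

A

First-place totals with the altered ballot: A 15, B 0, C 7.
The winner is unchanged: still A.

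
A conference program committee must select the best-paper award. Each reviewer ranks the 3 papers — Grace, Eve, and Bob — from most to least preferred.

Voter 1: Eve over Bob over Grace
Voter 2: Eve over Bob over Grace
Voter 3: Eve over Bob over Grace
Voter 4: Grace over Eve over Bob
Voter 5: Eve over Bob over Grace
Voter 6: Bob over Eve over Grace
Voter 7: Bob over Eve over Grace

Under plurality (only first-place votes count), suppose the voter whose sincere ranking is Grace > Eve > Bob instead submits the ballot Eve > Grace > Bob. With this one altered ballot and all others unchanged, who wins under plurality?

First-place totals with the altered ballot: Grace 0, Eve 5, Bob 2.
The winner is unchanged: still Eve.

Eve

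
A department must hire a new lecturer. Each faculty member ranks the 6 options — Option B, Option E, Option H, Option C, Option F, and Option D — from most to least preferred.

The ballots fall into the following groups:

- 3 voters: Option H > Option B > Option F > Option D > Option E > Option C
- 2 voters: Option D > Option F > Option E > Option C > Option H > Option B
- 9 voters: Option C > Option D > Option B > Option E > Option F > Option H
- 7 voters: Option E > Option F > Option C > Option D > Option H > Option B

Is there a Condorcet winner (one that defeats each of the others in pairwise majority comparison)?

Head-to-head results (21 voters total):
Option B vs Option E: Option B wins 12–9.
Option B vs Option H: Option H wins 12–9.
Option B vs Option C: Option C wins 18–3.
Option B vs Option F: Option B wins 12–9.
Option B vs Option D: Option D wins 18–3.
Option E vs Option H: Option E wins 18–3.
Option E vs Option C: Option E wins 12–9.
Option E vs Option F: Option E wins 16–5.
Option E vs Option D: Option D wins 14–7.
Option H vs Option C: Option C wins 18–3.
Option H vs Option F: Option F wins 18–3.
Option H vs Option D: Option D wins 18–3.
Option C vs Option F: Option F wins 12–9.
Option C vs Option D: Option C wins 16–5.
Option F vs Option D: Option D wins 11–10.
No candidate beats all others: Option B beats Option E beats Option H beats Option B, a majority cycle.

No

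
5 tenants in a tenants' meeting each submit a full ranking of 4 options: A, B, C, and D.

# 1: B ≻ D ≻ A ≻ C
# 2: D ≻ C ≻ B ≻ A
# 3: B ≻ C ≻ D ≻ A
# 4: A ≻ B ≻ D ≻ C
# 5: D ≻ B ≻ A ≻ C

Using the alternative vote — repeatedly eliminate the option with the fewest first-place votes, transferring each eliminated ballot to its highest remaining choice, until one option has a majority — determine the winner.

Round 1: B 2, D 2, A 1, C 0. C has the fewest and is eliminated.
Round 2: B 2, D 2, A 1. A has the fewest and is eliminated.
Round 3: B 3, D 2. B has a majority.

B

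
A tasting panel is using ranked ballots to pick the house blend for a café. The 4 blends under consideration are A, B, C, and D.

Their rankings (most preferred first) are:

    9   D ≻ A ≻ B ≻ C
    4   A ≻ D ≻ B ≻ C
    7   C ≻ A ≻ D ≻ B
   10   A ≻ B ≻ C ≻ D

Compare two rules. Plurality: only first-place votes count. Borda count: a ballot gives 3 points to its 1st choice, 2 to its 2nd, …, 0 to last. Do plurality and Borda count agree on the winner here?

Yes

Plurality first-place counts: A 14, B 0, C 7, D 9 → A.
Borda totals: A 74, B 33, C 31, D 42 → A.
The two rules agree on A.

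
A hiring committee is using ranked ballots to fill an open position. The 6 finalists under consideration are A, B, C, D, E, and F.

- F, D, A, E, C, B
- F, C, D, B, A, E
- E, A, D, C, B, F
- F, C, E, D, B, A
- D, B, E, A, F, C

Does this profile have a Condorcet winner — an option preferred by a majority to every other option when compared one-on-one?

Head-to-head results (5 voters total):
A vs B: B wins 3–2.
A vs C: A wins 3–2.
A vs D: D wins 4–1.
A vs E: E wins 3–2.
A vs F: F wins 3–2.
B vs C: C wins 4–1.
B vs D: D wins 5–0.
B vs E: E wins 3–2.
B vs F: F wins 3–2.
C vs D: D wins 3–2.
C vs E: E wins 3–2.
C vs F: F wins 4–1.
D vs E: D wins 3–2.
D vs F: F wins 3–2.
E vs F: F wins 3–2.
F beats each rival — A (3–2), B (3–2), C (4–1), D (3–2), E (3–2) — so F is the Condorcet winner.

Yes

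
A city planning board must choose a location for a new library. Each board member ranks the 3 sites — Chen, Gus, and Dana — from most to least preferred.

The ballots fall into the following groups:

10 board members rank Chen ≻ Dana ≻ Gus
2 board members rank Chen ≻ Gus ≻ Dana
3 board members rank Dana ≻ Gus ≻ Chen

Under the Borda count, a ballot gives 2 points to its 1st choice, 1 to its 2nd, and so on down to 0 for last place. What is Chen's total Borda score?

Borda scores:
  Chen: 10·2 + 2·2 + 3·0 = 24
  Gus: 10·0 + 2·1 + 3·1 = 5
  Dana: 10·1 + 2·0 + 3·2 = 16

24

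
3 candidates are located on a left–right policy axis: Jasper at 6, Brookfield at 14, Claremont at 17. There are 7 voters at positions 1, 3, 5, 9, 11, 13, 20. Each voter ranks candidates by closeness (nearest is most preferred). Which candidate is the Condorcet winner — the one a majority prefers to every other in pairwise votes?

With single-peaked preferences on a line, the Condorcet winner is the candidate closest to the median voter.
The median voter (position 9) is closest to Jasper at 6.
Check: Jasper vs Brookfield — voters closer to Jasper: 4 of 7.

Jasper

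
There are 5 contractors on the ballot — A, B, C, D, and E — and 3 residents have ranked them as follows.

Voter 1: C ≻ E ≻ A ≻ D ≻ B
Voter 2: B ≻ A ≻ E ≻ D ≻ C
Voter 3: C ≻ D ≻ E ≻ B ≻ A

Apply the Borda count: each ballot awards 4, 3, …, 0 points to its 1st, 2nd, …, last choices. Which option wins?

Borda scores:
  A: 2 + 3 + 0 = 5
  B: 0 + 4 + 1 = 5
  C: 4 + 0 + 4 = 8
  D: 1 + 1 + 3 = 5
  E: 3 + 2 + 2 = 7
C has the highest total.

C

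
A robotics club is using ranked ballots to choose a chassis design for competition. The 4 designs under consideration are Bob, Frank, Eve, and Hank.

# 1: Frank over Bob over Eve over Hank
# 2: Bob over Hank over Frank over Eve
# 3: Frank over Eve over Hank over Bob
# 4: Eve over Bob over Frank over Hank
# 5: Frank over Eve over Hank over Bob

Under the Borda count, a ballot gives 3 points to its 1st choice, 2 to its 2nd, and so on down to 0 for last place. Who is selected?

Borda scores:
  Bob: 2 + 3 + 0 + 2 + 0 = 7
  Frank: 3 + 1 + 3 + 1 + 3 = 11
  Eve: 1 + 0 + 2 + 3 + 2 = 8
  Hank: 0 + 2 + 1 + 0 + 1 = 4
Frank has the highest total.

Frank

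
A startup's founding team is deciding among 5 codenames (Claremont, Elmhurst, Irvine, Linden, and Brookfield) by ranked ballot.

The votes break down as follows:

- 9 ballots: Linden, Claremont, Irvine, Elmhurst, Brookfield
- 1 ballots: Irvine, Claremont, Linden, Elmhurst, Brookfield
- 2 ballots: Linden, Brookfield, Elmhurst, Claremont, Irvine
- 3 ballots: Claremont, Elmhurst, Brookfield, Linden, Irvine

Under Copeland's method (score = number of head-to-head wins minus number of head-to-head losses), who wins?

Pairwise results:
  Claremont vs Elmhurst: Claremont wins 13–2.
  Claremont vs Irvine: Claremont wins 14–1.
  Claremont vs Linden: Linden wins 11–4.
  Claremont vs Brookfield: Claremont wins 13–2.
  Elmhurst vs Irvine: Irvine wins 10–5.
  Elmhurst vs Linden: Linden wins 12–3.
  Elmhurst vs Brookfield: Elmhurst wins 13–2.
  Irvine vs Linden: Linden wins 14–1.
  Irvine vs Brookfield: Irvine wins 10–5.
  Linden vs Brookfield: Linden wins 12–3.
Copeland scores (wins − losses):
  Claremont: 3 − 1 = 2
  Elmhurst: 1 − 3 = -2
  Irvine: 2 − 2 = 0
  Linden: 4 − 0 = 4
  Brookfield: 0 − 4 = -4
Linden has the best Copeland score.

Linden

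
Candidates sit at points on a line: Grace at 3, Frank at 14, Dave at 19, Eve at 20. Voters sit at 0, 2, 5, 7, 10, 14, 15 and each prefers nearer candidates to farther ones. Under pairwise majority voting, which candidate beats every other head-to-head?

With single-peaked preferences on a line, the Condorcet winner is the candidate closest to the median voter.
The median voter (position 7) is closest to Grace at 3.
Check: Grace vs Frank — voters closer to Grace: 4 of 7.

Grace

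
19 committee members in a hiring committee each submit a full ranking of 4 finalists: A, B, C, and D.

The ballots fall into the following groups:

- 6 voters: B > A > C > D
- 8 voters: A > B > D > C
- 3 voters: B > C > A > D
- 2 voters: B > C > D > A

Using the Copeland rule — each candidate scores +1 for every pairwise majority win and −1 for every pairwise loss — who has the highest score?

Pairwise results:
  A vs B: B wins 11–8.
  A vs C: A wins 14–5.
  A vs D: A wins 17–2.
  B vs C: B wins 19–0.
  B vs D: B wins 19–0.
  C vs D: C wins 11–8.
Copeland scores (wins − losses):
  A: 2 − 1 = 1
  B: 3 − 0 = 3
  C: 1 − 2 = -1
  D: 0 − 3 = -3
B has the best Copeland score.

B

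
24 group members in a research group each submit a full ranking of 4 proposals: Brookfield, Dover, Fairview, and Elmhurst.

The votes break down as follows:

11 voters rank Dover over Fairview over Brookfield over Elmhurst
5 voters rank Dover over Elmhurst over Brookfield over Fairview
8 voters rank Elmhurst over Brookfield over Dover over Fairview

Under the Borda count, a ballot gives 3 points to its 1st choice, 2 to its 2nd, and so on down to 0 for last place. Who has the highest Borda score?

Borda scores:
  Brookfield: 11·1 + 5·1 + 8·2 = 32
  Dover: 11·3 + 5·3 + 8·1 = 56
  Fairview: 11·2 + 5·0 + 8·0 = 22
  Elmhurst: 11·0 + 5·2 + 8·3 = 34
Dover has the highest total.

Dover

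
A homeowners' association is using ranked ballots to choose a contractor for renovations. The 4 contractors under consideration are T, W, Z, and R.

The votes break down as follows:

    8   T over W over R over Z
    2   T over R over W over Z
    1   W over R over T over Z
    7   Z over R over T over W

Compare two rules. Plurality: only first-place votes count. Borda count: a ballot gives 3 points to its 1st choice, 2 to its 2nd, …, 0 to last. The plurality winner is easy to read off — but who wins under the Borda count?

T

Plurality first-place counts: T 10, W 1, Z 7, R 0 → T.
Borda totals: T 38, W 21, Z 21, R 28 → T.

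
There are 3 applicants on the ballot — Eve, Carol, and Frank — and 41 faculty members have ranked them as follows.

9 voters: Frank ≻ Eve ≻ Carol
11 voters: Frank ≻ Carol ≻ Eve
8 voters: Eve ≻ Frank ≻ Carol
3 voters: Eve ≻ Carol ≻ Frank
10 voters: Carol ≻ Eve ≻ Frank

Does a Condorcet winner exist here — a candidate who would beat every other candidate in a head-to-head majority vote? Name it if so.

Head-to-head results (41 voters total):
Eve vs Carol: Carol wins 21–20.
Eve vs Frank: Eve wins 21–20.
Carol vs Frank: Frank wins 28–13.
No candidate beats all others: Eve beats Frank beats Carol beats Eve, a majority cycle.

There is no Condorcet winner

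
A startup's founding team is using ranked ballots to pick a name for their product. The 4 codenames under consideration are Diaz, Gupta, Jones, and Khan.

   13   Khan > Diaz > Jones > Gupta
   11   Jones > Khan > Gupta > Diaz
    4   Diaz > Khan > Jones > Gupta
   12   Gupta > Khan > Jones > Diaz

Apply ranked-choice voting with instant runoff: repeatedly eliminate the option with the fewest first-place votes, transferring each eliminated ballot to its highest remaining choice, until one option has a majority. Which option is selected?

Round 1: Khan 13, Gupta 12, Jones 11, Diaz 4. Diaz has the fewest and is eliminated.
Round 2: Khan 17, Gupta 12, Jones 11. Jones has the fewest and is eliminated.
Round 3: Khan 28, Gupta 12. Khan has a majority.

Khan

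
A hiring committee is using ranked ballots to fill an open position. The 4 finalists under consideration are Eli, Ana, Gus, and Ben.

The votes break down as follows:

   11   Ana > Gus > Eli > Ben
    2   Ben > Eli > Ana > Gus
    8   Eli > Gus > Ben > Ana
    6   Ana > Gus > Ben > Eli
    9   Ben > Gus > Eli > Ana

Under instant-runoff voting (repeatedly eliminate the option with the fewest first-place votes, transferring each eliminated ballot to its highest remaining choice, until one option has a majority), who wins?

Round 1: Ana 17, Ben 11, Eli 8, Gus 0. Gus has the fewest and is eliminated.
Round 2: Ana 17, Ben 11, Eli 8. Eli has the fewest and is eliminated.
Round 3: Ben 19, Ana 17. Ben has a majority.

Ben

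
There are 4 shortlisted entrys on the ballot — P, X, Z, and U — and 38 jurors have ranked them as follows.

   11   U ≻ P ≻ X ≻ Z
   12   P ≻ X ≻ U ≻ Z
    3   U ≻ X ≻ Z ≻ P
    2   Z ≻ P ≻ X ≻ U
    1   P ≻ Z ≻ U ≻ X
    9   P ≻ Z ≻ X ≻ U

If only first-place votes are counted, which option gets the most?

First-place vote totals:
  P: 22
  X: 0
  Z: 2
  U: 14
P has the most first-place votes.

P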